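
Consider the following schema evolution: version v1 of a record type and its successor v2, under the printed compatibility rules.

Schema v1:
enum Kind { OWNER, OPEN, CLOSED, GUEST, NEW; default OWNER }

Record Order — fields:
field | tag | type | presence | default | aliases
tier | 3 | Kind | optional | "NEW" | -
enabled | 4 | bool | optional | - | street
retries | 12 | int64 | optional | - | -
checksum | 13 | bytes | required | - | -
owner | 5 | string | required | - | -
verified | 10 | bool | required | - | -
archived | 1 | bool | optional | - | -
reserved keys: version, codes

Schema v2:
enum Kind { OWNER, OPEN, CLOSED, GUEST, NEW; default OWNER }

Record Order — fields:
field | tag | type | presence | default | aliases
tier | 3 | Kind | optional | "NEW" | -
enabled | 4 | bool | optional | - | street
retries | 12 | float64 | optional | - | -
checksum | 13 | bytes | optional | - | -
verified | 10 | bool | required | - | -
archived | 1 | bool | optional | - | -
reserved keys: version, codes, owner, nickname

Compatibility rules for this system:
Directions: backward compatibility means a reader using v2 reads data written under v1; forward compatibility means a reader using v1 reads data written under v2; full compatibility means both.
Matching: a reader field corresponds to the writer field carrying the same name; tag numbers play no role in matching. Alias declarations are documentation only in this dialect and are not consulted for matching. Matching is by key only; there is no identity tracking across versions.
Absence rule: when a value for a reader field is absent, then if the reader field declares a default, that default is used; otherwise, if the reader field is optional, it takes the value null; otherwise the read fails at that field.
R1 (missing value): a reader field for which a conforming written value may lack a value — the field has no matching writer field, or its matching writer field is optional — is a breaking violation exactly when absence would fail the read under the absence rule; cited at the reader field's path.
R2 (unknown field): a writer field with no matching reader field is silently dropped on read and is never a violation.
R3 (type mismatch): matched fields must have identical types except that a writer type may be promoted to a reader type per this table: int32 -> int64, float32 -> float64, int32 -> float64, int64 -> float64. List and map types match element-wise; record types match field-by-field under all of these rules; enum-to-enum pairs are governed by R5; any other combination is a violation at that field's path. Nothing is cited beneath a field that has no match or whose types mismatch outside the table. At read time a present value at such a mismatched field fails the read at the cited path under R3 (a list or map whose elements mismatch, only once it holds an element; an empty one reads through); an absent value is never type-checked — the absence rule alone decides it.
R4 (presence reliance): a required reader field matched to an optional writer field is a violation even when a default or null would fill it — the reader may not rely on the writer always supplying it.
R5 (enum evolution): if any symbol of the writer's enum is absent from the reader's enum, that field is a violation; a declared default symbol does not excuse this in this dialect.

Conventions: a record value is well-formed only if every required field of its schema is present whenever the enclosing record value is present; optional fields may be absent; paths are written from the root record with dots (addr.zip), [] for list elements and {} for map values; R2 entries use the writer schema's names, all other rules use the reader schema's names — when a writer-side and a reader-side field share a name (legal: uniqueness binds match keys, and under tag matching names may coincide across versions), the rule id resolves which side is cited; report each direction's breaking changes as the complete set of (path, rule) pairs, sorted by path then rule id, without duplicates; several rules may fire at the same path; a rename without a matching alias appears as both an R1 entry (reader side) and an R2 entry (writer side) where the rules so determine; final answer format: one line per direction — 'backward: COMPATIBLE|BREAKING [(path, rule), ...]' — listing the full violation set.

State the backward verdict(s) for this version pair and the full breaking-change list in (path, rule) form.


backward: COMPATIBLE []

each type pair in Order: writer, then reader
backward for Order (reader v2, writer v1):
  tier: paired with writer tier (Kind -> Kind; writer optional)
  enabled: paired with writer enabled (bool -> bool; writer optional)
  retries: paired with writer retries (int64 -> float64; writer optional)
  checksum: paired with writer checksum (bytes -> bytes; writer required)
  verified: paired with writer verified (bool -> bool; writer required)
  archived: paired with writer archived (bool -> bool; writer optional)
  owner (writer side), unknown to reader
  => no violations; backward on Order: COMPATIBLE
the other Order changes do not affect what is asked:
  field checksum in record Order: required changed to optional -> its effect on Order is confined to the forward direction, not asked
  removed field owner from record Order (its key "owner" joins the reserved list) -> its effect on Order is confined to the forward direction, not asked
  field retries in record Order: type int64 changed to float64 -> its effect on Order is confined to the forward direction, not asked


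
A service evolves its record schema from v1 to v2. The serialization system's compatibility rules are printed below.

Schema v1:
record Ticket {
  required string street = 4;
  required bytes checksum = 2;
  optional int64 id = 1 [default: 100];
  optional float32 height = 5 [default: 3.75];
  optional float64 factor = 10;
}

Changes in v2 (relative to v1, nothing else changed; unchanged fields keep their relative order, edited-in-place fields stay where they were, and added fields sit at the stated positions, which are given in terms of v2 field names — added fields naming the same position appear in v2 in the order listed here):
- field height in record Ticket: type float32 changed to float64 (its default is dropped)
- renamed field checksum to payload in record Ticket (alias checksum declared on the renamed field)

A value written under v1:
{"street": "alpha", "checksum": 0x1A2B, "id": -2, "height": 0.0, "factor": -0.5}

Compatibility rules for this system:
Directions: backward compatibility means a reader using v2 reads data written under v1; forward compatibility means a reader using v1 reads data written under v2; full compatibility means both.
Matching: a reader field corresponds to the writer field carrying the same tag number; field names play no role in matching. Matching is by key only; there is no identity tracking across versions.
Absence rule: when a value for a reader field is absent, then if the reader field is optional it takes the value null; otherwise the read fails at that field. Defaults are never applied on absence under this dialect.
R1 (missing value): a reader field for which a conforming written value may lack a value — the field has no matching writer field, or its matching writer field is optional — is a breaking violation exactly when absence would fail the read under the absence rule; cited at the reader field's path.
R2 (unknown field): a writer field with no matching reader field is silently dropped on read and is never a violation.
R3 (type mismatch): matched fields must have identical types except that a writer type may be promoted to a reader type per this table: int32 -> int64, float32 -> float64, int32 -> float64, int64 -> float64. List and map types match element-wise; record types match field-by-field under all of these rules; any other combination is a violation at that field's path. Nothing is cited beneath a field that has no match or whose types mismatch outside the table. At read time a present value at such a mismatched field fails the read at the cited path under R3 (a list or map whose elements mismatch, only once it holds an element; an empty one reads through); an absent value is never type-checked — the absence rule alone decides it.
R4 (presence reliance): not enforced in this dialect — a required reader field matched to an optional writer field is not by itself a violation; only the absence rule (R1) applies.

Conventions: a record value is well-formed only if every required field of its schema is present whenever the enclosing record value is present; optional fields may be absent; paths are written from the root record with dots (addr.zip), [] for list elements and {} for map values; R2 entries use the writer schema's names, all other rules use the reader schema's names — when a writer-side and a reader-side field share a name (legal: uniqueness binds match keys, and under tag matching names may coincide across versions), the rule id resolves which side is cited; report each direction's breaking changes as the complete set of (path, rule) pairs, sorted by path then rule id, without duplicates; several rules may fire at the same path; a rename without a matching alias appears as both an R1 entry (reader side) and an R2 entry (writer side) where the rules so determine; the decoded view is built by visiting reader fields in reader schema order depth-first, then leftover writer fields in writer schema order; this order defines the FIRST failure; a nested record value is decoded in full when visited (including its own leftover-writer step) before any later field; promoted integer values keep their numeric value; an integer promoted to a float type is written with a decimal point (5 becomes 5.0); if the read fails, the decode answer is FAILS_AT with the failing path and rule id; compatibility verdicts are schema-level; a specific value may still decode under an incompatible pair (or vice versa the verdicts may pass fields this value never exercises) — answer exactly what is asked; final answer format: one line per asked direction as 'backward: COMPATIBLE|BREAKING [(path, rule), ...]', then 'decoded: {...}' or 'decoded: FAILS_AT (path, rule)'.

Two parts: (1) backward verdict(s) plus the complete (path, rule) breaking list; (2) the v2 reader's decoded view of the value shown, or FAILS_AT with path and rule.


backward: COMPATIBLE []; decoded: {"street": "alpha", "payload": 0x1A2B, "id": -2, "height": 0.0, "factor": -0.5}

arrows below run writer -> reader for Ticket
backward pass over Ticket, reader schema v2, writer schema v1:
  street: string -> string, writer required; from street
  payload: bytes -> bytes, writer required; from checksum
  id: int64 -> int64, writer optional; from id
  height: float32 -> float64, writer optional; from height
  factor: float64 -> float64, writer optional; from factor
  => backward verdict for Ticket: COMPATIBLE, no violations
decode (reader v2):
  street := "alpha"
  payload := 0x1A2B (from writer checksum)
  id := -2
  height := 0.0 (float32 -> float64)
  factor := -0.5
  => decoded: {"street": "alpha", "payload": 0x1A2B, "id": -2, "height": 0.0, "factor": -0.5}
the other Ticket changes do not affect what is asked:
  field height in record Ticket: type float32 changed to float64 (its default is dropped) -> fires only in the forward direction of Ticket, which is not asked here


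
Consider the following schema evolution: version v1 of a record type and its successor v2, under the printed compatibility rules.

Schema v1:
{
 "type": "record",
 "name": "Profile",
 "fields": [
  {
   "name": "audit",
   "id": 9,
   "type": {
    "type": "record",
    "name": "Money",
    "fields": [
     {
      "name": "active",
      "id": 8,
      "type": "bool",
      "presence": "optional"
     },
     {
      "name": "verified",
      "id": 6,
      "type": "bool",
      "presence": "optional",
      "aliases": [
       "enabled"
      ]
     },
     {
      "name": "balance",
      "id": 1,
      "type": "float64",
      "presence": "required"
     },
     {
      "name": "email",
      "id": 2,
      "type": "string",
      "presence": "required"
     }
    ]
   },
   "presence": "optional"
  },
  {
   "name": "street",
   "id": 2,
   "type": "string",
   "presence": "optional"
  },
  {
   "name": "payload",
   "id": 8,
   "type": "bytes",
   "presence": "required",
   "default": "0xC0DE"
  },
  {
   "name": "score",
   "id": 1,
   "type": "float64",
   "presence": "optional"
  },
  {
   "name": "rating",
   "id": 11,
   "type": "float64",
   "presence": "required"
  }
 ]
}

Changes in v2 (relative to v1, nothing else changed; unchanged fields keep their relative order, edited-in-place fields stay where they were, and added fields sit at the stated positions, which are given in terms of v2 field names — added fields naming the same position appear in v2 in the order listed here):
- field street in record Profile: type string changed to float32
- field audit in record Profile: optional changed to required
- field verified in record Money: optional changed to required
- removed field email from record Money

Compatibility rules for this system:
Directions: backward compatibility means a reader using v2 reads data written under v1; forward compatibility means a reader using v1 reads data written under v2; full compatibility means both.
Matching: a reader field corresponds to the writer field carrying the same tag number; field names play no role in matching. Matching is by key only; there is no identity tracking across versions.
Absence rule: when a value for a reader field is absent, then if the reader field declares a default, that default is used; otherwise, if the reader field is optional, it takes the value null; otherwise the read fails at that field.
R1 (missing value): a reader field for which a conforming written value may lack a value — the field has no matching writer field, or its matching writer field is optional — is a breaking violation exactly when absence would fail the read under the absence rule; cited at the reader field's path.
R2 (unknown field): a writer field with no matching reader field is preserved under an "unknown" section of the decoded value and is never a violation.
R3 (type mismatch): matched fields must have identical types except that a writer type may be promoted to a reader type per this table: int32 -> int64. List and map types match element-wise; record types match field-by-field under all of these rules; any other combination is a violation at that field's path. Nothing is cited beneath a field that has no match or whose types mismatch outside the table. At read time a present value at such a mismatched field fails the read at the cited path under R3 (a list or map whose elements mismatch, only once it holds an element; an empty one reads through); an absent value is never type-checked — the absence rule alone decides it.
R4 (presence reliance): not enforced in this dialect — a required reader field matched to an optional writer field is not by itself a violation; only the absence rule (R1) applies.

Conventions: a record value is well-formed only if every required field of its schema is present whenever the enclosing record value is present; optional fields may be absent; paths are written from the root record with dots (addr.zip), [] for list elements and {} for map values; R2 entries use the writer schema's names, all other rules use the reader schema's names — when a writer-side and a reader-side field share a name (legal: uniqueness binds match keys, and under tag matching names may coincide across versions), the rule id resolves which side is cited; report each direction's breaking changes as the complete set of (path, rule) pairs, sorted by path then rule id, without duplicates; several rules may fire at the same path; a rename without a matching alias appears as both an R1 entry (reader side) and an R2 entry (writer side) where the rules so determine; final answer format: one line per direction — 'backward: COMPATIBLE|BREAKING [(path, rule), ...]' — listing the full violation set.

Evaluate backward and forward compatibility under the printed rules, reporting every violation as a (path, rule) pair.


the writer's type comes first in each Profile pair
checking backward for Profile: reader v2 against writer v1:
  writer optional, Money -> Money: reader audit maps from writer audit
  writer optional, string -> float32: reader street maps from writer street
  writer required, bytes -> bytes: reader payload maps from writer payload
  writer optional, float64 -> float64: reader score maps from writer score
  writer required, float64 -> float64: reader rating maps from writer rating
  writer optional, bool -> bool: reader audit.active maps from writer audit.active
  writer optional, bool -> bool: reader audit.verified maps from writer audit.verified
  writer required, float64 -> float64: reader audit.balance maps from writer audit.balance
  leftover writer field: audit.email
  R1 fires at audit
  R1 fires at audit.verified
  R3 fires at street
  => backward verdict for Profile: BREAKING, 3 violation(s)
checking forward for Profile: reader v1 against writer v2:
  writer required, Money -> Money: reader audit maps from writer audit
  writer optional, float32 -> string: reader street maps from writer street
  writer required, bytes -> bytes: reader payload maps from writer payload
  writer optional, float64 -> float64: reader score maps from writer score
  writer required, float64 -> float64: reader rating maps from writer rating
  writer optional, bool -> bool: reader audit.active maps from writer audit.active
  writer required, bool -> bool: reader audit.verified maps from writer audit.verified
  writer required, float64 -> float64: reader audit.balance maps from writer audit.balance
  audit.email: no writer-side match
  R1 fires at audit.email
  R3 fires at street
  => forward verdict for Profile: BREAKING, 2 violation(s)

backward: BREAKING [(audit, R1), (audit.verified, R1), (street, R3)]; forward: BREAKING [(audit.email, R1), (street, R3)]


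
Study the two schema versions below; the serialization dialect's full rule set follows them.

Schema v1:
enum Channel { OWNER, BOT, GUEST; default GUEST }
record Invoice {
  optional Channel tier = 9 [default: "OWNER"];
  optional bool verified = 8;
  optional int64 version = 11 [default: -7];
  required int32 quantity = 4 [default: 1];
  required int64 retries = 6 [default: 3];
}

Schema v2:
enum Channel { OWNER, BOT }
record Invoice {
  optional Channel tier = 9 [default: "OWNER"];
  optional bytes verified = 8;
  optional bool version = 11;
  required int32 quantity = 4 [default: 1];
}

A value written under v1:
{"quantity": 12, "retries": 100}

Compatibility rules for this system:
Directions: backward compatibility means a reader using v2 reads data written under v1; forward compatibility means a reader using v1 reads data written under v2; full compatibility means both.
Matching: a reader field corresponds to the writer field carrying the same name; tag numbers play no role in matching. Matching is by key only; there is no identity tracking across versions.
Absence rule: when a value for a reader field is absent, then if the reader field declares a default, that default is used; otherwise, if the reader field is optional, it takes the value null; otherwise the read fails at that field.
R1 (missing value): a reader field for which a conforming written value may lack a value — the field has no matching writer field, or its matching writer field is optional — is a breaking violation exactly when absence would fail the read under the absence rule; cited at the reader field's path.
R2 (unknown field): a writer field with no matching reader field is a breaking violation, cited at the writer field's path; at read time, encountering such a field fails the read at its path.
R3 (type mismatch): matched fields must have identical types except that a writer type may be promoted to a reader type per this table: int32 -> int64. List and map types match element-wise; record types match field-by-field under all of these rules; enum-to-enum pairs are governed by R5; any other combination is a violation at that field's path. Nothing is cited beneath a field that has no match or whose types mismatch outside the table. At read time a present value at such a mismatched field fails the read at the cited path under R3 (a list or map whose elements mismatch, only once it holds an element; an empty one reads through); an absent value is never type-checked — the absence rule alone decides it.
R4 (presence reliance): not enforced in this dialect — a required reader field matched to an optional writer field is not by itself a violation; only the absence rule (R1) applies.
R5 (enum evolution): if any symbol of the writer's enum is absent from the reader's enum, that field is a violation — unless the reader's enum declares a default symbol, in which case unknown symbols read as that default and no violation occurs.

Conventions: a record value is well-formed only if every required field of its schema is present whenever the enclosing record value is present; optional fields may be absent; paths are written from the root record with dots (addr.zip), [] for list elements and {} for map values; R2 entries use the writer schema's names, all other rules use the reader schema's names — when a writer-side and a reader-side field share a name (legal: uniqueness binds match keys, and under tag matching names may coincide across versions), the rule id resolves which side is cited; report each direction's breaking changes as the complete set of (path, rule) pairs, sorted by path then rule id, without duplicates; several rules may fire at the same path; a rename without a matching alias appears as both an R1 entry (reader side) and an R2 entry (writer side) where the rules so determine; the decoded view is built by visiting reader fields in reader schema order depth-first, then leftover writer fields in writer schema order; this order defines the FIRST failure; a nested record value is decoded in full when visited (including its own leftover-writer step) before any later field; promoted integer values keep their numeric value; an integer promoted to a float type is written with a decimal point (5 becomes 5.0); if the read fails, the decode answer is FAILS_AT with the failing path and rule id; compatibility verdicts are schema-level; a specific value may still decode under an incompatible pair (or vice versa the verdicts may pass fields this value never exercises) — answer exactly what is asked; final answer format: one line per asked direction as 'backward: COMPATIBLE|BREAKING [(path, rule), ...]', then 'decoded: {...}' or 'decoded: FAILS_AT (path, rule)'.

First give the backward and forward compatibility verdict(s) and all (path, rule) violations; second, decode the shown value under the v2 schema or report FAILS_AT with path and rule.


backward: BREAKING [(retries, R2), (tier, R5), (verified, R3), (version, R3)]; forward: BREAKING [(verified, R3), (version, R3)]; decoded: FAILS_AT (retries, R2)

each type pair in Invoice: writer, then reader
checking backward for Invoice: reader v2 against writer v1:
  Channel -> Channel, writer optional: tier aligns to tier
  bool -> bytes, writer optional: verified aligns to verified
  int64 -> bool, writer optional: version aligns to version
  int32 -> int32, writer required: quantity aligns to quantity
  writer retries: unknown to reader
  rule R2 violated at retries
  rule R5 violated at tier
  rule R3 violated at verified
  rule R3 violated at version
  => 4 violation(s): backward is BREAKING for Invoice
checking forward for Invoice: reader v1 against writer v2:
  Channel -> Channel, writer optional: tier aligns to tier
  bytes -> bool, writer optional: verified aligns to verified
  bool -> int64, writer optional: version aligns to version
  int32 -> int32, writer required: quantity aligns to quantity
  no writer field matches reader retries
  rule R3 violated at verified
  rule R3 violated at version
  => 2 violation(s): forward is BREAKING for Invoice
decoding the Invoice value with the v2 reader:
  tier := "OWNER" (missing; default applied)
  verified := null (missing; optional => null)
  version := null (missing; optional => null)
  quantity := 12
  read fails at retries under R2 (unknown field)
  => FAILS_AT (retries, R2)


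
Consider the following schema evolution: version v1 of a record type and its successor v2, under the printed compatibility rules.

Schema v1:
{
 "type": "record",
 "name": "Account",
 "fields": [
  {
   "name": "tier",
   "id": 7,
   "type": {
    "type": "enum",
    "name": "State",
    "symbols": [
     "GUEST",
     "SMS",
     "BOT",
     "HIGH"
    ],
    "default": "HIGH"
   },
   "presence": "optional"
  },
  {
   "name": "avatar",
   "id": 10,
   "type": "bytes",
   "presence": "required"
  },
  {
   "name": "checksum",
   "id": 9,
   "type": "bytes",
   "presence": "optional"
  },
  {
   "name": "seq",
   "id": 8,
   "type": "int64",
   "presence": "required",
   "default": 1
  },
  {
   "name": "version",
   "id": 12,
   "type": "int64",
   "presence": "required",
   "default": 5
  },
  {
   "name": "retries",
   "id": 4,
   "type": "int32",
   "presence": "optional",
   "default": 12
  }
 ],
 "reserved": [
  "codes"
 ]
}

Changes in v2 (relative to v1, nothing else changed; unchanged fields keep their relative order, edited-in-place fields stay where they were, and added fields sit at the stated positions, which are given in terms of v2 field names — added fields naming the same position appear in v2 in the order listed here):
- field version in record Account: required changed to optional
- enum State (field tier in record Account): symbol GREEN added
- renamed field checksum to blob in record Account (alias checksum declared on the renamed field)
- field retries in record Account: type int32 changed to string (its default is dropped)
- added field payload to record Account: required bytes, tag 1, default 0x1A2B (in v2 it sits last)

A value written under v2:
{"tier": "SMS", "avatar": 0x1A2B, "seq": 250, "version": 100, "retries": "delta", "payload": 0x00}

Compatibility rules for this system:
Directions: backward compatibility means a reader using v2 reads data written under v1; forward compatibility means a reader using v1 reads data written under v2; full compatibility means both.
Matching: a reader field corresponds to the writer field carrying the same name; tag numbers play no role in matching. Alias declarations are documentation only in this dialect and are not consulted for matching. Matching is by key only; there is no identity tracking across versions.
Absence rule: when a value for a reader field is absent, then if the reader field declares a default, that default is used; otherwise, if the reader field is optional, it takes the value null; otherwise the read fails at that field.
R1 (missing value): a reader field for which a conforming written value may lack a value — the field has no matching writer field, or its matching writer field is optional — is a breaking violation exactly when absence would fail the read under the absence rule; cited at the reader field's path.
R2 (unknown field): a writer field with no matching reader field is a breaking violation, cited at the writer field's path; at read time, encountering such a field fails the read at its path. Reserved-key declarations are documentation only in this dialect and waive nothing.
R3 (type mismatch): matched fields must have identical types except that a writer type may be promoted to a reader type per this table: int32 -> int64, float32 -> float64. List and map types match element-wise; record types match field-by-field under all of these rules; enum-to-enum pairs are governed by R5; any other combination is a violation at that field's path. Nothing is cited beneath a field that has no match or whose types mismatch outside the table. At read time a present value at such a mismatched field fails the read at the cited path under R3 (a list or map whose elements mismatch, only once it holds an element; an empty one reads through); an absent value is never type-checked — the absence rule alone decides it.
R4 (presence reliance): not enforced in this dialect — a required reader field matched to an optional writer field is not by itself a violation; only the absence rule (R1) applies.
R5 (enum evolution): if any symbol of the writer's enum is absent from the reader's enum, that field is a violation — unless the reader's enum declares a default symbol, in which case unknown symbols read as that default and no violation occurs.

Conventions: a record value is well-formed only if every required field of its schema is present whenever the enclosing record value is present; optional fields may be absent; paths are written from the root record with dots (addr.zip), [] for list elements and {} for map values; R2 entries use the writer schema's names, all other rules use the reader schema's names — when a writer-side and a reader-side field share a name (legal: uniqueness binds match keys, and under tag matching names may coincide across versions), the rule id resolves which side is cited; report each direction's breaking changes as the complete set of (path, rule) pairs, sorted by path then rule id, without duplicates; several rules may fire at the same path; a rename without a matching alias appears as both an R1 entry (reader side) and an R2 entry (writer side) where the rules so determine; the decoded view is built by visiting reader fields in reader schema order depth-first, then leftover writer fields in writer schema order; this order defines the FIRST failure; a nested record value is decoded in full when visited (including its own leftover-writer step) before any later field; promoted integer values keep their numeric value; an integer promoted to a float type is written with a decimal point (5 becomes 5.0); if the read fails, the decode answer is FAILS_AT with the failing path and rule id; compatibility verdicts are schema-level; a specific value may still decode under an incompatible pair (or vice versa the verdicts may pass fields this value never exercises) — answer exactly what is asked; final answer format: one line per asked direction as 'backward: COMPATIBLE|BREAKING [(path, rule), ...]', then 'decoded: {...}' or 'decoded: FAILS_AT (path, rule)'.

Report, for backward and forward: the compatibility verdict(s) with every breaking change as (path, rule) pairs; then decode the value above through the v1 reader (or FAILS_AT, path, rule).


backward: BREAKING [(checksum, R2), (retries, R3)]; forward: BREAKING [(blob, R2), (payload, R2), (retries, R3)]; decoded: FAILS_AT (retries, R3)

in Account below, arrows point writer -> reader
checking backward for Account: reader v2 against writer v1:
  tier: paired with writer tier (State -> State; writer optional)
  avatar: paired with writer avatar (bytes -> bytes; writer required)
  no writer field matches reader blob
  seq: paired with writer seq (int64 -> int64; writer required)
  version: paired with writer version (int64 -> int64; writer required)
  retries: paired with writer retries (int32 -> string; writer optional)
  no writer field matches reader payload
  writer field checksum has no reader counterpart
  R2 fires at checksum
  R3 fires at retries
  => backward: BREAKING (2)
checking forward for Account: reader v1 against writer v2:
  tier: paired with writer tier (State -> State; writer optional)
  avatar: paired with writer avatar (bytes -> bytes; writer required)
  no writer field matches reader checksum
  seq: paired with writer seq (int64 -> int64; writer required)
  version: paired with writer version (int64 -> int64; writer optional)
  retries: paired with writer retries (string -> int32; writer optional)
  writer field blob has no reader counterpart
  writer field payload has no reader counterpart
  R2 fires at blob
  R2 fires at payload
  R3 fires at retries
  => forward: BREAKING (3)
decoding the Account value with the v1 reader:
  tier := "SMS"
  avatar := 0x1A2B
  checksum := null (absent, optional -> null)
  seq := 250
  version := 100
  read fails at retries under R3
  => FAILS_AT (retries, R3)


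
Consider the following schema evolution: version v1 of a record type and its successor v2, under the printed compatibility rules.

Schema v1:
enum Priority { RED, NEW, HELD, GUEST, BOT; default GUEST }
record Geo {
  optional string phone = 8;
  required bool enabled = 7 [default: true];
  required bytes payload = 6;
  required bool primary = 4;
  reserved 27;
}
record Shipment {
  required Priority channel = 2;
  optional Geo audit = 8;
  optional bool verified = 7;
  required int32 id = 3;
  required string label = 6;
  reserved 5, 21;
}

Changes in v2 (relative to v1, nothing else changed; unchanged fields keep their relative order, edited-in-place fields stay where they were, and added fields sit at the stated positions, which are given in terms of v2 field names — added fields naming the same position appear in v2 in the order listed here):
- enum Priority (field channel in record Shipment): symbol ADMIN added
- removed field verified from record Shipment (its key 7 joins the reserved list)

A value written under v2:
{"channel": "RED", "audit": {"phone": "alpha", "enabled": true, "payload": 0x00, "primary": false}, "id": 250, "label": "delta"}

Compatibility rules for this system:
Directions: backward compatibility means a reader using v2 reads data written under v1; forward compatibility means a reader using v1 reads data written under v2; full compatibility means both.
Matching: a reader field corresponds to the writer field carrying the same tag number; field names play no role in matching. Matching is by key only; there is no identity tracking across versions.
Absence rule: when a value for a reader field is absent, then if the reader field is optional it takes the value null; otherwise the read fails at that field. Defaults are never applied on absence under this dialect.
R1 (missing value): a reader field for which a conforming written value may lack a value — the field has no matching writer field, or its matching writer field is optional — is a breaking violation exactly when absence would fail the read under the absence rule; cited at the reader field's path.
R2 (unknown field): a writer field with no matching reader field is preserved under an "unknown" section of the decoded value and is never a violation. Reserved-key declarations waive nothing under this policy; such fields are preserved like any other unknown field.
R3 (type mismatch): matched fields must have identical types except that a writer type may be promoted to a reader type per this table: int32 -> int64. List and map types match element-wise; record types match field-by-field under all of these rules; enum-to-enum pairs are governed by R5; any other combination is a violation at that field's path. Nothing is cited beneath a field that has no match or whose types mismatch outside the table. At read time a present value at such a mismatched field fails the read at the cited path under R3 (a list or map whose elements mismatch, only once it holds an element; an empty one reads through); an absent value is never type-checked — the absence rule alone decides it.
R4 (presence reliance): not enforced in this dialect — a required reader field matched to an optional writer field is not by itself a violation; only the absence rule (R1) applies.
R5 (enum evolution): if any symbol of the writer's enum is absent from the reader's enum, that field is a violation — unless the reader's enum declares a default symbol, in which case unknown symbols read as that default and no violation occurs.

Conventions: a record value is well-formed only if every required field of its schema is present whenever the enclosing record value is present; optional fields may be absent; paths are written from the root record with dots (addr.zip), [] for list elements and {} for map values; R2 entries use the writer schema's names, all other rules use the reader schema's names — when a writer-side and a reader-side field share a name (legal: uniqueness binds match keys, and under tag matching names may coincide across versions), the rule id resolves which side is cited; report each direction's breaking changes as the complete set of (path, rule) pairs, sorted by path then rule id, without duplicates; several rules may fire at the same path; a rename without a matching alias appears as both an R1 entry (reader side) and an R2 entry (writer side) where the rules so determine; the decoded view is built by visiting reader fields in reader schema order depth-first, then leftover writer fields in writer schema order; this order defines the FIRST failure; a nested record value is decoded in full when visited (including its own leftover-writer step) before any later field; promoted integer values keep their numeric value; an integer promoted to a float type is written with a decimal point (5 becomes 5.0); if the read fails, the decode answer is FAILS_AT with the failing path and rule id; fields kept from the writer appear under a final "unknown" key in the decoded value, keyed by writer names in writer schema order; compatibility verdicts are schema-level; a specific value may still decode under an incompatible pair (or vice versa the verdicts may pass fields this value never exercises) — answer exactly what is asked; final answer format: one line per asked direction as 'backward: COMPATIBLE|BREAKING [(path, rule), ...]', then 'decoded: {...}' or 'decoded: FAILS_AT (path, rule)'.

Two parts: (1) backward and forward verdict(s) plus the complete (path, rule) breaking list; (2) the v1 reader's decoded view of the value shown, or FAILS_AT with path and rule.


arrows below run writer -> reader for Shipment
checking backward for Shipment: reader v2 against writer v1:
  channel: paired with writer channel (Priority -> Priority; writer required)
  audit: paired with writer audit (Geo -> Geo; writer optional)
  id: paired with writer id (int32 -> int32; writer required)
  label: paired with writer label (string -> string; writer required)
  writer verified: unknown to reader
  audit.phone: paired with writer audit.phone (string -> string; writer optional)
  audit.enabled: paired with writer audit.enabled (bool -> bool; writer required)
  audit.payload: paired with writer audit.payload (bytes -> bytes; writer required)
  audit.primary: paired with writer audit.primary (bool -> bool; writer required)
  => backward: COMPATIBLE
checking forward for Shipment: reader v1 against writer v2:
  channel: paired with writer channel (Priority -> Priority; writer required)
  audit: paired with writer audit (Geo -> Geo; writer optional)
  no writer field matches reader verified
  id: paired with writer id (int32 -> int32; writer required)
  label: paired with writer label (string -> string; writer required)
  audit.phone: paired with writer audit.phone (string -> string; writer optional)
  audit.enabled: paired with writer audit.enabled (bool -> bool; writer required)
  audit.payload: paired with writer audit.payload (bytes -> bytes; writer required)
  audit.primary: paired with writer audit.primary (bool -> bool; writer required)
  => forward: COMPATIBLE
decoding the Shipment value with the v1 reader:
  channel := "RED"
  audit.phone := "alpha"
  audit.enabled := true
  audit.payload := 0x00
  audit.primary := false
  verified := null (not supplied -> null)
  id := 250
  label := "delta"
  => decoded: {"channel": "RED", "audit": {"phone": "alpha", "enabled": true, "payload": 0x00, "primary": false}, "verified": null, "id": 250, "label": "delta"}

backward: COMPATIBLE []; forward: COMPATIBLE []; decoded: {"channel": "RED", "audit": {"phone": "alpha", "enabled": true, "payload": 0x00, "primary": false}, "verified": null, "id": 250, "label": "delta"}


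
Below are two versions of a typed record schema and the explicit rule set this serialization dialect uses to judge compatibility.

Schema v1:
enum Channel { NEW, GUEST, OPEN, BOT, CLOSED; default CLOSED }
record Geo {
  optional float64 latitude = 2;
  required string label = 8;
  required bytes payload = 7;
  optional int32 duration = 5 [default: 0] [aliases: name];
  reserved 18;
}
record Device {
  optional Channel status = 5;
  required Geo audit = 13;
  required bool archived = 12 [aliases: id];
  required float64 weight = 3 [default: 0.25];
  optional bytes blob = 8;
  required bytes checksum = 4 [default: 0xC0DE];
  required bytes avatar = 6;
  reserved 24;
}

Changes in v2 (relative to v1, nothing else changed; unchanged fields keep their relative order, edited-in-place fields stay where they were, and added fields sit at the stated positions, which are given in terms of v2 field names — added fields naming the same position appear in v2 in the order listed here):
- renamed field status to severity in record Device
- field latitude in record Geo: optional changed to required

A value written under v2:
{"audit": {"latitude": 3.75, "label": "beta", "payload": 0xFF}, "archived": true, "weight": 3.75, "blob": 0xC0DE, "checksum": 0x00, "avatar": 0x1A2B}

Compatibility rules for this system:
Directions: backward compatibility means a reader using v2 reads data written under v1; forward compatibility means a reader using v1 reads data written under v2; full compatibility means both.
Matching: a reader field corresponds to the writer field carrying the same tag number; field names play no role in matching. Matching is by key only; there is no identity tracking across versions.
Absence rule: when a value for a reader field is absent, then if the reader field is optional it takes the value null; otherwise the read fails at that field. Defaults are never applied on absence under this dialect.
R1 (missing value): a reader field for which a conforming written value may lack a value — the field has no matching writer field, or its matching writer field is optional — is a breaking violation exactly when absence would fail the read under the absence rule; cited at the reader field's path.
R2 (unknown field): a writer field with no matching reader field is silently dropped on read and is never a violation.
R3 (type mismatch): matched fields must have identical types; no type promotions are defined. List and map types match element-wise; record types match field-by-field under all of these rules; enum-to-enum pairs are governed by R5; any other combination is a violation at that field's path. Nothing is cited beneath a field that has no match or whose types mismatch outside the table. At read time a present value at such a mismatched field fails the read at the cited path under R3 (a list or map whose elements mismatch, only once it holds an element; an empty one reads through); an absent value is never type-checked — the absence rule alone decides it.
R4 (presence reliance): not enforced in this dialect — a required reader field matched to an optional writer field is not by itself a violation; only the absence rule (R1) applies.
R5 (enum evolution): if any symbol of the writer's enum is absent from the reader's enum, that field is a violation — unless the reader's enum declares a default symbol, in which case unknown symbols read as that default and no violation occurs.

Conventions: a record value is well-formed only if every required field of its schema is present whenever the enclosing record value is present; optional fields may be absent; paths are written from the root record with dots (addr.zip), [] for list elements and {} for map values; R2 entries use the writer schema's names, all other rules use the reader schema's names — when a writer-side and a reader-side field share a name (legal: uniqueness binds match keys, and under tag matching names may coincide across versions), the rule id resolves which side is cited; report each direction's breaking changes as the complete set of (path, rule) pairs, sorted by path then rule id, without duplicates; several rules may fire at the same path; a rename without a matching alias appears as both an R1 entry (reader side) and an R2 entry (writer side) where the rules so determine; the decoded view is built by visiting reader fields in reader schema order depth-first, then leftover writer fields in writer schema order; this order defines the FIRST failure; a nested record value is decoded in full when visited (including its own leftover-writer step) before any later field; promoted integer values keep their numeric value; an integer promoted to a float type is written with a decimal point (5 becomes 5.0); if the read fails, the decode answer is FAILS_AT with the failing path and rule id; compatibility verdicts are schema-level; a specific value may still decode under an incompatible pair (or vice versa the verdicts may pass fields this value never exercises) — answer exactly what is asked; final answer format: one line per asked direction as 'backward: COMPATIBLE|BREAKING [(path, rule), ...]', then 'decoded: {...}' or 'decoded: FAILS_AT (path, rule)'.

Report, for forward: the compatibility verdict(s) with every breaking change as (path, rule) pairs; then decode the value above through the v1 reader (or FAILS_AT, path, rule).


in Device below, arrows point writer -> reader
forward analysis of Device with v1 as reader and v2 as writer:
  status: paired with writer severity (Channel -> Channel; writer optional)
  audit: paired with writer audit (Geo -> Geo; writer required)
  archived: paired with writer archived (bool -> bool; writer required)
  weight: paired with writer weight (float64 -> float64; writer required)
  blob: paired with writer blob (bytes -> bytes; writer optional)
  checksum: paired with writer checksum (bytes -> bytes; writer required)
  avatar: paired with writer avatar (bytes -> bytes; writer required)
  audit.latitude: paired with writer audit.latitude (float64 -> float64; writer required)
  audit.label: paired with writer audit.label (string -> string; writer required)
  audit.payload: paired with writer audit.payload (bytes -> bytes; writer required)
  audit.duration: paired with writer audit.duration (int32 -> int32; writer optional)
  nothing fires on Device: forward is COMPATIBLE
decoding the Device value with the v1 reader:
  status := null (not supplied -> null)
  audit.latitude := 3.75
  audit.label := "beta"
  audit.payload := 0xFF
  audit.duration := null (not supplied -> null)
  archived := true
  weight := 3.75
  blob := 0xC0DE
  checksum := 0x00
  avatar := 0x1A2B
  => decoded: {"status": null, "audit": {"latitude": 3.75, "label": "beta", "payload": 0xFF, "duration": null}, "archived": true, "weight": 3.75, "blob": 0xC0DE, "checksum": 0x00, "avatar": 0x1A2B}
the rest of the Device diff is inert for this question:
  renamed field status to severity in record Device -> fires no rule on Device, leaving the asked answer as it is
  field latitude in record Geo: optional changed to required -> fires only in the backward direction of Device, which is not asked here

forward: COMPATIBLE []; decoded: {"status": null, "audit": {"latitude": 3.75, "label": "beta", "payload": 0xFF, "duration": null}, "archived": true, "weight": 3.75, "blob": 0xC0DE, "checksum": 0x00, "avatar": 0x1A2B}
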